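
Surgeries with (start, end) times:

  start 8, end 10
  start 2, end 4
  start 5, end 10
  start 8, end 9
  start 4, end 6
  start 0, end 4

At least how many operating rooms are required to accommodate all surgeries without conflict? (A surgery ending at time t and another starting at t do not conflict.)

Events (time:±→running): 0:+→1 2:+→2 4:-→1 4:-→0 4:+→1 5:+→2 6:-→1 8:+→2 8:+→3 … peak 3.

3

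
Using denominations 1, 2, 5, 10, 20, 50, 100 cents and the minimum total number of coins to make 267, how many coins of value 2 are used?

Greedy: take as many of the largest coin as possible, then repeat with the remainder.
267 = 2×100 + 1×50 + 1×10 + 1×5 + 1×2
Count of 2: 1

1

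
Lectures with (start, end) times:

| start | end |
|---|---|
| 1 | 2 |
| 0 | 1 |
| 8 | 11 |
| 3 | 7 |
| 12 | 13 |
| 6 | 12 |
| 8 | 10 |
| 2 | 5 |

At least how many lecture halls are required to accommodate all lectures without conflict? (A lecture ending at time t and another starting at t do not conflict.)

Count concurrent intervals with a sweep; the peak is the room count.
Events (time:±→running): 0:+→1 1:-→0 1:+→1 2:-→0 2:+→1 3:+→2 5:-→1 6:+→2 7:-→1 8:+→2 8:+→3 … peak 3.

3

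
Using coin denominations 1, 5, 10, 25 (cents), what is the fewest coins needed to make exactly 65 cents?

65 − 2×25→15 − 1×10→5 − 1×5→0
Total coins = 2 + 1 + 1 = 4

4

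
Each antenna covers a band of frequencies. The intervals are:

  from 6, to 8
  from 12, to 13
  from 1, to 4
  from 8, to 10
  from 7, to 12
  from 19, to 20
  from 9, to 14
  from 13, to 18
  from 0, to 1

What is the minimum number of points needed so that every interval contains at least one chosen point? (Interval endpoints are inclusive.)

4

Process intervals by earliest right end; each time one isn't hit yet, stab at its right endpoint.
Sorted: [0,1] [1,4] [6,8] [8,10] [7,12] [12,13] [9,14] [13,18] [19,20]
{[0,1],[1,4]} hit by 1; {[6,8],[8,10],[7,12]} hit by 8; {[12,13],[9,14],[13,18]} hit by 13; {[19,20]} hit by 20.
Points: 1, 8, 13, 20 (4 total).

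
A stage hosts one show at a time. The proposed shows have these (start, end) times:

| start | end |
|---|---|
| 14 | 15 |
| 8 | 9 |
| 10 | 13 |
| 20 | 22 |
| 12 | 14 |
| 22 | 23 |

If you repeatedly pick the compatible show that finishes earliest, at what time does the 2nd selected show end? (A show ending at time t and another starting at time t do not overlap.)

13

Sorted by end: (8,9)  (10,13)  (12,14)  (14,15)  (20,22)  (22,23)
take (8,9); take (10,13); take (14,15); take (20,22); take (22,23).
Selected: (8,9) (10,13) (14,15) (20,22) (22,23)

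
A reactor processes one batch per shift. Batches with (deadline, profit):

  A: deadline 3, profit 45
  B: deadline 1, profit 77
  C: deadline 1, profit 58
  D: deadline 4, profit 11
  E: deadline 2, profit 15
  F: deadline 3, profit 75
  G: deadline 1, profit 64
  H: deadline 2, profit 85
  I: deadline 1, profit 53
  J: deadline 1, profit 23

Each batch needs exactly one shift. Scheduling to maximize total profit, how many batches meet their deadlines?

4

Take jobs in profit order; each goes to the latest open slot no later than its deadline.
By profit: H(d2,85), B(d1,77), F(d3,75), G(d1,64), C(d1,58), I(d1,53), A(d3,45), J(d1,23), E(d2,15), D(d4,11)
H→slot 2; B→slot 1; F→slot 3; G skipped; C skipped; I skipped; A skipped; J skipped; E skipped; D→slot 4.
4 of 10 scheduled.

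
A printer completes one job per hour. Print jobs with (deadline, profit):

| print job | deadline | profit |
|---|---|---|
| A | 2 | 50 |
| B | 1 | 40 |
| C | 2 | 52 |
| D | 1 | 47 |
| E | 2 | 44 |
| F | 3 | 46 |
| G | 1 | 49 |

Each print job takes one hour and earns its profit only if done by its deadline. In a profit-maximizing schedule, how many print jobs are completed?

3

Sort by profit descending; place each in the latest free slot ≤ its deadline.
Profit order: C=52 A=50 G=49 D=47 F=46 E=44 B=40
Assign: C→slot 2, A→slot 1, G skipped, D skipped, F→slot 3, E skipped, B skipped.
Slots: [1:A] [2:C] [3:F]
3 of 7 scheduled.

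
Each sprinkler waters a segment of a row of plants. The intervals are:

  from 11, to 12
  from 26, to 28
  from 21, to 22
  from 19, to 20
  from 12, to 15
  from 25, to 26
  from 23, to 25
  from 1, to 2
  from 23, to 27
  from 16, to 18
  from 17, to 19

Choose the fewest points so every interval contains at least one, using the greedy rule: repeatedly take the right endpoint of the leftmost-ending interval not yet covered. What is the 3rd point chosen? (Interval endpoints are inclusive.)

18

Sort by right endpoint; whenever an interval is uncovered, place a point at its right end.
By right end: [1,2]  [11,12]  [12,15]  [16,18]  [17,19]  [19,20]  [21,22]  [23,25]  [25,26]  [23,27]  [26,28]
[1,2] uncovered → point at 2; [11,12] uncovered → point at 12; [16,18] uncovered → point at 18; [19,20] uncovered → point at 20; [21,22] uncovered → point at 22; [23,25] uncovered → point at 25; [26,28] uncovered → point at 28.
Points: 2, 12, 18, 20, 22, 25, 28 (7 total).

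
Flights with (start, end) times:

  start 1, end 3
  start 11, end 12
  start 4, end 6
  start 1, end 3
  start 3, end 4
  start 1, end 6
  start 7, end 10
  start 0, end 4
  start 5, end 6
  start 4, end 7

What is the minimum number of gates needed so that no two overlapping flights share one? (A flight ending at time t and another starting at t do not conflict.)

starts: [0, 1, 1, 1, 3, 4, 4, 5, 7, 11]
ends:   [3, 3, 4, 4, 6, 6, 6, 7, 10, 12]
s0→1 s1→2 s1→3 s1→4  — peak 4.

4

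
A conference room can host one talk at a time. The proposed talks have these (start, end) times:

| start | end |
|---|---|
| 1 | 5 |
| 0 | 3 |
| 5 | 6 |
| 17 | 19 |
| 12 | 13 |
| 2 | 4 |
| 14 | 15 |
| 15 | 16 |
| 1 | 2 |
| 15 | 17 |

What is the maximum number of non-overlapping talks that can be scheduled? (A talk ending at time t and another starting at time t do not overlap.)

Order by finish time; keep every interval that doesn't clash with the previous kept one.
Sorted by end: (1,2)  (0,3)  (2,4)  (1,5)  (5,6)  (12,13)  (14,15)  (15,16)  (15,17)  (17,19)
take (1,2); skip (0,3); take (2,4); skip (1,5); take (5,6); take (12,13); take (14,15); take (15,16); skip (15,17); take (17,19).
Selected 7 talks.

7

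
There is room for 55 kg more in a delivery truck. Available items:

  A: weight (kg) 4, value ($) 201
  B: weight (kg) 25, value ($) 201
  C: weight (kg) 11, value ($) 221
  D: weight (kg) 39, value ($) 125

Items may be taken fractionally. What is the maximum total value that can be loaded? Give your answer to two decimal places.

671.08

Sort by value per unit weight and fill in that order.
Ratios (sorted): A 50.25, C 20.09, B 8.04, D 3.21
take A (4 @ 201); take C (11 @ 221); take B (25 @ 201); take 15/39 of D → 48.08. Capacity used 55/55.
Total value = 671.08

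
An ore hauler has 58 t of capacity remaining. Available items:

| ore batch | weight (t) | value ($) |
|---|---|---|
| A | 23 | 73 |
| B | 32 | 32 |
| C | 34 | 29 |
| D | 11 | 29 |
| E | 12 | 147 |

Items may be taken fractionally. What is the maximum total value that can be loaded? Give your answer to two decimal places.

261.00

Greedy by value/weight ratio, highest first.
Ratios (sorted): E 12.25, A 3.17, D 2.64, B 1.00, C 0.85
take E (12 @ 147); take A (23 @ 73); take D (11 @ 29); take 12/32 of B → 12.00. Capacity used 58/58.
Total value = 261.00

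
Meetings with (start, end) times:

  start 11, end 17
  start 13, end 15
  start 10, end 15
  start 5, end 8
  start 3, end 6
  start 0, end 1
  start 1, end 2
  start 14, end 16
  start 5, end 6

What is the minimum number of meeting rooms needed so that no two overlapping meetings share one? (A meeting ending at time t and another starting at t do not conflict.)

4

Count concurrent intervals with a sweep; the peak is the room count.
Events (time:±→running): 0:+→1 1:-→0 1:+→1 2:-→0 3:+→1 5:+→2 5:+→3 6:-→2 6:-→1 8:-→0 10:+→1 11:+→2 13:+→3 14:+→4 … peak 4.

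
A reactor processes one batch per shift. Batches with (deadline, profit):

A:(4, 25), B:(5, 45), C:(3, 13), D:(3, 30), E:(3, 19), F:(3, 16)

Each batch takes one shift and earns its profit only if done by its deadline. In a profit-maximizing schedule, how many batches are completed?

5

Profit order: B=45 D=30 A=25 E=19 F=16 C=13
Assign: B→slot 5, D→slot 3, A→slot 4, E→slot 2, F→slot 1, C skipped.
Slots: [1:F] [2:E] [3:D] [4:A] [5:B]
5 of 6 scheduled.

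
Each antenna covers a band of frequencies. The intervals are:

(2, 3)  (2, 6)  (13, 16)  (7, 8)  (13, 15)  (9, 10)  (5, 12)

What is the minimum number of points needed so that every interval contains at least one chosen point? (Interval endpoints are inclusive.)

4

Sort by right endpoint; whenever an interval is uncovered, place a point at its right end.
By right end: [2,3]  [2,6]  [7,8]  [9,10]  [5,12]  [13,15]  [13,16]
[2,3] uncovered → point at 3; [7,8] uncovered → point at 8; [9,10] uncovered → point at 10; [13,15] uncovered → point at 15.
Points: 3, 8, 10, 15 (4 total).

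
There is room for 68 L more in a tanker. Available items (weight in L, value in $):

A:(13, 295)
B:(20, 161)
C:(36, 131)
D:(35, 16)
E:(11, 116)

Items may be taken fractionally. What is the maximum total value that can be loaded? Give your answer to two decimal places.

659.33

Greedy by value/weight ratio, highest first.
Order: A (295/13=22.69) > E (116/11=10.55) > B (161/20=8.05) > C (131/36=3.64) > D (16/35=0.46)
Fill: take A (13 @ 295) → take E (11 @ 116) → take B (20 @ 161) → take 24/36 of C → 87.33; 68/68 used.
Total value = 659.33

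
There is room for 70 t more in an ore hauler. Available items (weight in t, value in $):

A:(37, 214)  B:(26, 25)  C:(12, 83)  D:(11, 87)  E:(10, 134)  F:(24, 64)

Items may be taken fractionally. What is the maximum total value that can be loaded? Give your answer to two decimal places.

Ratios (sorted): E 13.40, D 7.91, C 6.92, A 5.78, F 2.67, B 0.96
take E (10 @ 134); take D (11 @ 87); take C (12 @ 83); take A (37 @ 214). Capacity used 70/70.
Total value = 518.00

518.00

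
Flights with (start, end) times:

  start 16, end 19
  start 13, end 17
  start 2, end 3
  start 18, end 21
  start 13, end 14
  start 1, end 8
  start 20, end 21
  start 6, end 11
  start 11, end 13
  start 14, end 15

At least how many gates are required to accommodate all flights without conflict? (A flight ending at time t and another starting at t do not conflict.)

Events (time:±→running): 1:+→1 2:+→2 … peak 2.

2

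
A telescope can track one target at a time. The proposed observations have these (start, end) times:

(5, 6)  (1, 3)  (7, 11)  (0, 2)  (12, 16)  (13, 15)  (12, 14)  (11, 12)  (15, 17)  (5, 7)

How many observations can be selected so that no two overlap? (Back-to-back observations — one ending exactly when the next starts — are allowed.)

Order by finish time; keep every interval that doesn't clash with the previous kept one.
Sorted by end: (0,2)  (1,3)  (5,6)  (5,7)  (7,11)  (11,12)  (12,14)  (13,15)  (12,16)  (15,17)
take (0,2); skip (1,3); take (5,6); take (7,11); take (11,12); take (12,14); skip (12,16); take (15,17).
Selected 6 observations.

6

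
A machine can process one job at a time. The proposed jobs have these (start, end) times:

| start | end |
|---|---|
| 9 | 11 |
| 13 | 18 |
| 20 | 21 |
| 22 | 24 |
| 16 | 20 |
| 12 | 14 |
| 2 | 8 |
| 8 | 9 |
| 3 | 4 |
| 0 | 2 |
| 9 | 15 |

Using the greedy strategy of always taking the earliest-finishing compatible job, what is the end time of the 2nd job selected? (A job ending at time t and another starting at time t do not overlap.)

4

Sort by end time and greedily take each interval whose start is ≥ the last chosen end.
By end time: (0,2), (3,4), (2,8), (8,9), (9,11), (12,14), (9,15), (13,18), (16,20), (20,21), (22,24).
Pick (0,2); next start ≥ 2 → (3,4); next start ≥ 4 → (8,9); next start ≥ 9 → (9,11); next start ≥ 11 → (12,14); next start ≥ 14 → (16,20); next start ≥ 20 → (20,21); next start ≥ 21 → (22,24).
Selected: (0,2) (3,4) (8,9) (9,11) (12,14) (16,20) (20,21) (22,24)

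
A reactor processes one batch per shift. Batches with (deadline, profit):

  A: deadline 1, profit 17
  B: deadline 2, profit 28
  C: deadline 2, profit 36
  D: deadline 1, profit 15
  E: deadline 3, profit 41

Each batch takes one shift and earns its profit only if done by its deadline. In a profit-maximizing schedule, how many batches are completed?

Take jobs in profit order; each goes to the latest open slot no later than its deadline.
Profit order: E=41 C=36 B=28 A=17 D=15
Assign: E→slot 3, C→slot 2, B→slot 1, A skipped, D skipped.
Slots: [1:B] [2:C] [3:E]
3 of 5 scheduled.

3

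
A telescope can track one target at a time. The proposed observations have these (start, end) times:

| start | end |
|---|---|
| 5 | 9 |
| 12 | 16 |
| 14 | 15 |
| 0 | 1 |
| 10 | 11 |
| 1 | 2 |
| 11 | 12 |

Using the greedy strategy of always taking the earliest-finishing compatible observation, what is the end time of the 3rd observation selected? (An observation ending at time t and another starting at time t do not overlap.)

9

By end time: (0,1), (1,2), (5,9), (10,11), (11,12), (14,15), (12,16).
Pick (0,1); next start ≥ 1 → (1,2); next start ≥ 2 → (5,9); next start ≥ 9 → (10,11); next start ≥ 11 → (11,12); next start ≥ 12 → (14,15).
Selected: (0,1) (1,2) (5,9) (10,11) (11,12) (14,15)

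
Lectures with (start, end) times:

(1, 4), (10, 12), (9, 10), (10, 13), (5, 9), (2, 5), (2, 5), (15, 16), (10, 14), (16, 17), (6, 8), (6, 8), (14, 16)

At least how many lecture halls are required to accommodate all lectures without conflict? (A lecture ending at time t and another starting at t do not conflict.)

Count concurrent intervals with a sweep; the peak is the room count.
Events (time:±→running): 1:+→1 2:+→2 2:+→3 … peak 3.

3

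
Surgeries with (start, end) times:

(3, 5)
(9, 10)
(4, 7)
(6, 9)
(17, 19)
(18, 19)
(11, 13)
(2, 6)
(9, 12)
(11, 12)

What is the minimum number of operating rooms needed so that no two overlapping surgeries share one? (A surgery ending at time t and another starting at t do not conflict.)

3

The answer is the maximum number of intervals overlapping at any instant.
starts: [2, 3, 4, 6, 9, 9, 11, 11, 17, 18]
ends:   [5, 6, 7, 9, 10, 12, 12, 13, 19, 19]
s2→1 s3→2 s4→3  — peak 3.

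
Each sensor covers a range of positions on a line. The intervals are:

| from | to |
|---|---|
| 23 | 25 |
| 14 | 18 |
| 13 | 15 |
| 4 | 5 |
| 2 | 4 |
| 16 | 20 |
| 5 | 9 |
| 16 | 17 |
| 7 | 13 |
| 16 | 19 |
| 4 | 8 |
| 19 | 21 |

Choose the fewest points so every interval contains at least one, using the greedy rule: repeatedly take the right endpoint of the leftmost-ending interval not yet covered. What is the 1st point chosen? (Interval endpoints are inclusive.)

4

Sorted: [2,4] [4,5] [4,8] [5,9] [7,13] [13,15] [16,17] [14,18] [16,19] [16,20] [19,21] [23,25]
{[2,4],[4,5],[4,8]} hit by 4; {[5,9],[7,13]} hit by 9; {[13,15]} hit by 15; {[16,17],[14,18],[16,19],[16,20]} hit by 17; {[19,21]} hit by 21; {[23,25]} hit by 25.
Points: 4, 9, 15, 17, 21, 25 (6 total).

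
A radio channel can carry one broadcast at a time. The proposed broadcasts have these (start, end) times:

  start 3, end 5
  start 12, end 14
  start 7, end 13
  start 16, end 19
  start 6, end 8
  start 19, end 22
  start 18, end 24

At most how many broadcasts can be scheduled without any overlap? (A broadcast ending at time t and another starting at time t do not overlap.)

Sorted by end: (3,5)  (6,8)  (7,13)  (12,14)  (16,19)  (19,22)  (18,24)
take (3,5); take (6,8); skip (7,13); take (12,14); take (16,19); take (19,22); skip (18,24).
Selected 5 broadcasts.

5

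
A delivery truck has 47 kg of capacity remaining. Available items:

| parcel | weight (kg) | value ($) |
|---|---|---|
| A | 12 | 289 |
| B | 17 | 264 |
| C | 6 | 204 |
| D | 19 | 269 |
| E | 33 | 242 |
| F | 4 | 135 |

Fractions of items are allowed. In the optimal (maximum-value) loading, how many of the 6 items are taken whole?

4

Ratios (sorted): C 34.00, F 33.75, A 24.08, B 15.53, D 14.16, E 7.33
take C (6 @ 204); take F (4 @ 135); take A (12 @ 289); take B (17 @ 264); take 8/19 of D → 113.26. Capacity used 47/47.
4 item(s) taken whole; one partial (take 8/19 of D).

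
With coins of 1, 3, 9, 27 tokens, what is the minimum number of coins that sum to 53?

53 = 1×27 + 2×9 + 2×3 + 2×1
Total coins = 1 + 2 + 2 + 2 = 7

7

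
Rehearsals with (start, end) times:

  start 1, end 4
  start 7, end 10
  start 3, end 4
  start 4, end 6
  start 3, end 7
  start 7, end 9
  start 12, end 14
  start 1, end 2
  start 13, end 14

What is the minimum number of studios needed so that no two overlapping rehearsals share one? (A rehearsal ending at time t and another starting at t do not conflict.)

3

Events (time:±→running): 1:+→1 1:+→2 2:-→1 3:+→2 3:+→3 … peak 3.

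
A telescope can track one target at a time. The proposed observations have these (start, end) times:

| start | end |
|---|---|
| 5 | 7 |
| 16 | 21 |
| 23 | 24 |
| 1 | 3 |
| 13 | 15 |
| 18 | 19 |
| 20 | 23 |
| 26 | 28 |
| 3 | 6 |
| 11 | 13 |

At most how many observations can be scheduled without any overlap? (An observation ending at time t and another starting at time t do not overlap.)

By end time: (1,3), (3,6), (5,7), (11,13), (13,15), (18,19), (16,21), (20,23), (23,24), (26,28).
Pick (1,3); next start ≥ 3 → (3,6); next start ≥ 6 → (11,13); next start ≥ 13 → (13,15); next start ≥ 15 → (18,19); next start ≥ 19 → (20,23); next start ≥ 23 → (23,24); next start ≥ 24 → (26,28).
Selected 8 observations.

8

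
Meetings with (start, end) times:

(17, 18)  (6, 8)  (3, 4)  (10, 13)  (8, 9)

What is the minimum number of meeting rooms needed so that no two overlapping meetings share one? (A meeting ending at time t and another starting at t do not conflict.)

1

Count concurrent intervals with a sweep; the peak is the room count.
Events (time:±→running): 3:+→1 … peak 1.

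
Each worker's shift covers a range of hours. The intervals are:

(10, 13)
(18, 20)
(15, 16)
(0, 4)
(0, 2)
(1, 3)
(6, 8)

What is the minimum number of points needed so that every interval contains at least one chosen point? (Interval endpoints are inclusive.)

By right end: [0,2]  [1,3]  [0,4]  [6,8]  [10,13]  [15,16]  [18,20]
[0,2] uncovered → point at 2; [6,8] uncovered → point at 8; [10,13] uncovered → point at 13; [15,16] uncovered → point at 16; [18,20] uncovered → point at 20.
Points: 2, 8, 13, 16, 20 (5 total).

5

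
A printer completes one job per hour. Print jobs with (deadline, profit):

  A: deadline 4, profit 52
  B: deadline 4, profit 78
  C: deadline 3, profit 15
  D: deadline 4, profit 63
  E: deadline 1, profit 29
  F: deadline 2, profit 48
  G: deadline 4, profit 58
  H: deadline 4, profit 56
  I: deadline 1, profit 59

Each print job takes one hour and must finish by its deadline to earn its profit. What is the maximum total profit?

258

Take jobs in profit order; each goes to the latest open slot no later than its deadline.
Profit order: B=78 D=63 I=59 G=58 H=56 A=52 F=48 E=29 C=15
Assign: B→slot 4, D→slot 3, I→slot 1, G→slot 2, H skipped, A skipped, F skipped, E skipped, C skipped.
Slots: [1:I] [2:G] [3:D] [4:B]
Profit = 59 + 58 + 63 + 78 = 258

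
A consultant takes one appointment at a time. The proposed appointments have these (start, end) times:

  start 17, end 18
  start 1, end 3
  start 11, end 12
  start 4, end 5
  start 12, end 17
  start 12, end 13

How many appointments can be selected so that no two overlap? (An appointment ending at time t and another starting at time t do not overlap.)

5

Greedy by earliest finish: after sorting by end time, pick each interval compatible with the last pick.
By end time: (1,3), (4,5), (11,12), (12,13), (12,17), (17,18).
Pick (1,3); next start ≥ 3 → (4,5); next start ≥ 5 → (11,12); next start ≥ 12 → (12,13); next start ≥ 13 → (17,18).
Selected 5 appointments.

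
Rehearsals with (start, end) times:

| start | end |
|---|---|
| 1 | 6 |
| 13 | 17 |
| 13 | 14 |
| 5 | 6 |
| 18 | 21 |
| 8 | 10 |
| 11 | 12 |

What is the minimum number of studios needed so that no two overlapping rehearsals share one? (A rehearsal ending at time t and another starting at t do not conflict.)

The answer is the maximum number of intervals overlapping at any instant.
Events (time:±→running): 1:+→1 5:+→2 … peak 2.

2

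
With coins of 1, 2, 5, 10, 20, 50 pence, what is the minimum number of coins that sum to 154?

154 = 3×50 + 2×2
Total coins = 3 + 2 = 5

5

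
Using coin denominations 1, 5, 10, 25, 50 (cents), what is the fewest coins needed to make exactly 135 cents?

135 = 2×50 + 1×25 + 1×10
Total coins = 2 + 1 + 1 = 4

4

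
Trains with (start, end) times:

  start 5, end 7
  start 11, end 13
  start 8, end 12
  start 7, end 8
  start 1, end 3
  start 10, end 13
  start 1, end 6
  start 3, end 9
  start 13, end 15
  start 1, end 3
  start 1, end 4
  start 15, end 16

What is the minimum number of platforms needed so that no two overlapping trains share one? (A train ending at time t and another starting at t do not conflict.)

4

The answer is the maximum number of intervals overlapping at any instant.
Events (time:±→running): 1:+→1 1:+→2 1:+→3 1:+→4 … peak 4.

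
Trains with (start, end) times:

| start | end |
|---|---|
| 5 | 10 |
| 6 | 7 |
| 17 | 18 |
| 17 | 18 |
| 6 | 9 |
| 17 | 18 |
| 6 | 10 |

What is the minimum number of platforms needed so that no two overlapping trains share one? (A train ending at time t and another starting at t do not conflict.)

4

Count concurrent intervals with a sweep; the peak is the room count.
starts: [5, 6, 6, 6, 17, 17, 17]
ends:   [7, 9, 10, 10, 18, 18, 18]
s5→1 s6→2 s6→3 s6→4  — peak 4.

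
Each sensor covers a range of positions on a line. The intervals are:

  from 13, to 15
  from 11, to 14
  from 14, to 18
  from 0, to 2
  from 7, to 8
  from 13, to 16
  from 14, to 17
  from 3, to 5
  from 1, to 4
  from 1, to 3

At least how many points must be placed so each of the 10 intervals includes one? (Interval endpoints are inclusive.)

Process intervals by earliest right end; each time one isn't hit yet, stab at its right endpoint.
By right end: [0,2]  [1,3]  [1,4]  [3,5]  [7,8]  [11,14]  [13,15]  [13,16]  [14,17]  [14,18]
[0,2] uncovered → point at 2; [3,5] uncovered → point at 5; [7,8] uncovered → point at 8; [11,14] uncovered → point at 14.
Points: 2, 5, 8, 14 (4 total).

4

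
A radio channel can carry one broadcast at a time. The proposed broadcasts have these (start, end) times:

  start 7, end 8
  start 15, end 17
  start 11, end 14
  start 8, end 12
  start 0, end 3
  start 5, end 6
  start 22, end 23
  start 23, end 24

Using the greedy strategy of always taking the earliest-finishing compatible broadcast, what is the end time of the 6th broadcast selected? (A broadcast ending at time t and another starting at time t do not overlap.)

Order by finish time; keep every interval that doesn't clash with the previous kept one.
Sorted by end: (0,3)  (5,6)  (7,8)  (8,12)  (11,14)  (15,17)  (22,23)  (23,24)
take (0,3); take (5,6); take (7,8); take (8,12); take (15,17); take (22,23); take (23,24).
Selected: (0,3) (5,6) (7,8) (8,12) (15,17) (22,23) (23,24)

23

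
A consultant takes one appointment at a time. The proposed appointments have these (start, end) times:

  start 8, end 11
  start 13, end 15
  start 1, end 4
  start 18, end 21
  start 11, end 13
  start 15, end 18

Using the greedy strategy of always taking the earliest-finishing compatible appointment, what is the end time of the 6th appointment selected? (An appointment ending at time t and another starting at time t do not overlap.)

21

Sorted by end: (1,4)  (8,11)  (11,13)  (13,15)  (15,18)  (18,21)
take (1,4); take (8,11); take (11,13); take (13,15); take (15,18); take (18,21).
Selected: (1,4) (8,11) (11,13) (13,15) (15,18) (18,21)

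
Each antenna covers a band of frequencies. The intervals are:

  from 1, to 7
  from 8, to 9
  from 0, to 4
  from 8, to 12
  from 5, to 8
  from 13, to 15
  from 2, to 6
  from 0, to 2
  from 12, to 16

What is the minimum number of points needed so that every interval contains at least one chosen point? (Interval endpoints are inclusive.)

By right end: [0,2]  [0,4]  [2,6]  [1,7]  [5,8]  [8,9]  [8,12]  [13,15]  [12,16]
[0,2] uncovered → point at 2; [5,8] uncovered → point at 8; [13,15] uncovered → point at 15.
Points: 2, 8, 15 (3 total).

3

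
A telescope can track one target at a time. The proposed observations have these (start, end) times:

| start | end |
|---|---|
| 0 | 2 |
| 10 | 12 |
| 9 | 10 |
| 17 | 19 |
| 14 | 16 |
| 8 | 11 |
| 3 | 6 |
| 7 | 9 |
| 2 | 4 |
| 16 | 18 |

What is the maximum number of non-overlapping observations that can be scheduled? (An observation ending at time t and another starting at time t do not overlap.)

7

Greedy by earliest finish: after sorting by end time, pick each interval compatible with the last pick.
Sorted by end: (0,2)  (2,4)  (3,6)  (7,9)  (9,10)  (8,11)  (10,12)  (14,16)  (16,18)  (17,19)
take (0,2); take (2,4); take (7,9); take (9,10); skip (8,11); take (10,12); take (14,16); take (16,18).
Selected 7 observations.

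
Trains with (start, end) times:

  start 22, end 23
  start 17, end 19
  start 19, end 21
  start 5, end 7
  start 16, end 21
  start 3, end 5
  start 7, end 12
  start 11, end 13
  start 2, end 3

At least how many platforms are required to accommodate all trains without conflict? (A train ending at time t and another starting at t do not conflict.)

The answer is the maximum number of intervals overlapping at any instant.
Events (time:±→running): 2:+→1 3:-→0 3:+→1 5:-→0 5:+→1 7:-→0 7:+→1 11:+→2 … peak 2.

2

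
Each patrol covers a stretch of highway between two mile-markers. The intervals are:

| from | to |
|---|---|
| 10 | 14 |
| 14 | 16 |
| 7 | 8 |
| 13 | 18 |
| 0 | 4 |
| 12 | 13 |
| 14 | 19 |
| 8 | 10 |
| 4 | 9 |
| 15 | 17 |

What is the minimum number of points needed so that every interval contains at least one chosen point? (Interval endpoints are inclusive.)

Sorted: [0,4] [7,8] [4,9] [8,10] [12,13] [10,14] [14,16] [15,17] [13,18] [14,19]
{[0,4]} hit by 4; {[7,8],[4,9],[8,10]} hit by 8; {[12,13],[10,14]} hit by 13; {[14,16],[15,17],[13,18],[14,19]} hit by 16.
Points: 4, 8, 13, 16 (4 total).

4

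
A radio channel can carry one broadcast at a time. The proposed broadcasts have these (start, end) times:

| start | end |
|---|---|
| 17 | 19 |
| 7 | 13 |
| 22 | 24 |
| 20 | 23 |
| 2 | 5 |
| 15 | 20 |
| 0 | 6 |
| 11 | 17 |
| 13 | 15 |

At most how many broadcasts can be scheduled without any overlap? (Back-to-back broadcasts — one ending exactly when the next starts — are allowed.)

Sort by end time and greedily take each interval whose start is ≥ the last chosen end.
By end time: (2,5), (0,6), (7,13), (13,15), (11,17), (17,19), (15,20), (20,23), (22,24).
Pick (2,5); next start ≥ 5 → (7,13); next start ≥ 13 → (13,15); next start ≥ 15 → (17,19); next start ≥ 19 → (20,23).
Selected 5 broadcasts.

5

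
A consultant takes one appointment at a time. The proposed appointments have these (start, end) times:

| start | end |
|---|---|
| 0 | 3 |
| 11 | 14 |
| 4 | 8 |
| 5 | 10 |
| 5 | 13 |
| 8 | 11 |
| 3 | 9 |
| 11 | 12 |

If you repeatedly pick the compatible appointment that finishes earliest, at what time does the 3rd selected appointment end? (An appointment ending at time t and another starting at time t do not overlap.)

Sorted by end: (0,3)  (4,8)  (3,9)  (5,10)  (8,11)  (11,12)  (5,13)  (11,14)
take (0,3); take (4,8); skip (5,10); take (8,11); take (11,12); skip (11,14).
Selected: (0,3) (4,8) (8,11) (11,12)

11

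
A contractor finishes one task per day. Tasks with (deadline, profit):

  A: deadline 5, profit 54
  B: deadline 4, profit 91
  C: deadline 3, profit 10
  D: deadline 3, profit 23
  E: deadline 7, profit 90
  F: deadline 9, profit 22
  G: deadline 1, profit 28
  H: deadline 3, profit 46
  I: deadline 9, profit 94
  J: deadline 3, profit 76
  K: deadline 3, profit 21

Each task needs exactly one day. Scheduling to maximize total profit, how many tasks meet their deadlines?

8

Profit order: I=94 B=91 E=90 J=76 A=54 H=46 G=28 D=23 F=22 K=21 C=10
Assign: I→slot 9, B→slot 4, E→slot 7, J→slot 3, A→slot 5, H→slot 2, G→slot 1, D skipped, F→slot 8, K skipped, C skipped.
Slots: [1:G] [2:H] [3:J] [4:B] [5:A] [7:E] [8:F] [9:I]
8 of 11 scheduled.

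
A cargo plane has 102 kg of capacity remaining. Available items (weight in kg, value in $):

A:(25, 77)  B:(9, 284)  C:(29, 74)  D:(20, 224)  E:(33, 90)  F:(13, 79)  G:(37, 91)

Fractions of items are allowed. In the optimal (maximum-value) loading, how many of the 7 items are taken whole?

Order: B (284/9=31.56) > D (224/20=11.20) > F (79/13=6.08) > A (77/25=3.08) > E (90/33=2.73) > C (74/29=2.55) > G (91/37=2.46)
Fill: take B (9 @ 284) → take D (20 @ 224) → take F (13 @ 79) → take A (25 @ 77) → take E (33 @ 90) → take 2/29 of C → 5.10; 102/102 used.
5 item(s) taken whole; one partial (take 2/29 of C).

5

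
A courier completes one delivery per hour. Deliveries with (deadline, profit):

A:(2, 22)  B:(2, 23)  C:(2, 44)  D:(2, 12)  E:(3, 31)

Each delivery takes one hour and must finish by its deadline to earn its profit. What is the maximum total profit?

Take jobs in profit order; each goes to the latest open slot no later than its deadline.
By profit: C(d2,44), E(d3,31), B(d2,23), A(d2,22), D(d2,12)
C→slot 2; E→slot 3; B→slot 1; A skipped; D skipped.
Profit = 23 + 44 + 31 = 98

98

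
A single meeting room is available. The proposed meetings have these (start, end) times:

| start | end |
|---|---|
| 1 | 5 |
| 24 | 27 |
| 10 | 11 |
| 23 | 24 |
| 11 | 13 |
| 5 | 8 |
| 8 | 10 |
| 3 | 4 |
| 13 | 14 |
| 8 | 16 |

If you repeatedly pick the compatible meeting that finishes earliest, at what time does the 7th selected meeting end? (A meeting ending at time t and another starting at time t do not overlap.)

Order by finish time; keep every interval that doesn't clash with the previous kept one.
Sorted by end: (3,4)  (1,5)  (5,8)  (8,10)  (10,11)  (11,13)  (13,14)  (8,16)  (23,24)  (24,27)
take (3,4); skip (1,5); take (5,8); take (8,10); take (10,11); take (11,13); take (13,14); take (23,24); take (24,27).
Selected: (3,4) (5,8) (8,10) (10,11) (11,13) (13,14) (23,24) (24,27)

24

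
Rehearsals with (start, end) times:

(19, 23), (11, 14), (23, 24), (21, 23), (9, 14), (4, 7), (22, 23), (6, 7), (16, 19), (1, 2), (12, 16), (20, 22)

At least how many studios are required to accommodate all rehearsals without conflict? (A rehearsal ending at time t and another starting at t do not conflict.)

Count concurrent intervals with a sweep; the peak is the room count.
starts: [1, 4, 6, 9, 11, 12, 16, 19, 20, 21, 22, 23]
ends:   [2, 7, 7, 14, 14, 16, 19, 22, 23, 23, 23, 24]
s1→1 e2→0 s4→1 s6→2 e7→1 e7→0 s9→1 s11→2 s12→3  — peak 3.

3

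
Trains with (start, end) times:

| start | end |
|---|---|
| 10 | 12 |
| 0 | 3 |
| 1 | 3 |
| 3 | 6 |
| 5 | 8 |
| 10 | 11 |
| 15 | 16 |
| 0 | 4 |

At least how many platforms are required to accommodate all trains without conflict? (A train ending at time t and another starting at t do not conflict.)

3

The answer is the maximum number of intervals overlapping at any instant.
Events (time:±→running): 0:+→1 0:+→2 1:+→3 … peak 3.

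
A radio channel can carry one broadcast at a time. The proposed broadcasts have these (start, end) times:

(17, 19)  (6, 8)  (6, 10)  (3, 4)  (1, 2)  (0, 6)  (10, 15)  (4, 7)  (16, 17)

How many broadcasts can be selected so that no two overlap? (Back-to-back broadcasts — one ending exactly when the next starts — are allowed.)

Sort by end time and greedily take each interval whose start is ≥ the last chosen end.
Sorted by end: (1,2)  (3,4)  (0,6)  (4,7)  (6,8)  (6,10)  (10,15)  (16,17)  (17,19)
take (1,2); take (3,4); skip (0,6); take (4,7); skip (6,8); skip (6,10); take (10,15); take (16,17); take (17,19).
Selected 6 broadcasts.

6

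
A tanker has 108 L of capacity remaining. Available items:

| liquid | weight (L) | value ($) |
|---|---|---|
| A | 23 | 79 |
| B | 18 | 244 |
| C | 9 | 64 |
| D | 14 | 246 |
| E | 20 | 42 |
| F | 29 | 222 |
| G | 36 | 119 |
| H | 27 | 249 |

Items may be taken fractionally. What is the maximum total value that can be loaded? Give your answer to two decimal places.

Ratios (sorted): D 17.57, B 13.56, H 9.22, F 7.66, C 7.11, A 3.43, G 3.31, E 2.10
take D (14 @ 246); take B (18 @ 244); take H (27 @ 249); take F (29 @ 222); take C (9 @ 64); take 11/23 of A → 37.78. Capacity used 108/108.
Total value = 1062.78

1062.78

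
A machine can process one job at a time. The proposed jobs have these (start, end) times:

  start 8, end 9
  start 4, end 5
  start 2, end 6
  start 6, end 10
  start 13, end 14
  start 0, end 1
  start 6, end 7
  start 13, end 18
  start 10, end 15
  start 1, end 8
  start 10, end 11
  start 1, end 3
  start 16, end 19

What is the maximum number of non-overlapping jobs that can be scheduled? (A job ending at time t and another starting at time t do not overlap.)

8

Greedy by earliest finish: after sorting by end time, pick each interval compatible with the last pick.
Sorted by end: (0,1)  (1,3)  (4,5)  (2,6)  (6,7)  (1,8)  (8,9)  (6,10)  (10,11)  (13,14)  (10,15)  (13,18)  (16,19)
take (0,1); take (1,3); take (4,5); skip (2,6); take (6,7); take (8,9); skip (6,10); take (10,11); take (13,14); take (16,19).
Selected 8 jobs.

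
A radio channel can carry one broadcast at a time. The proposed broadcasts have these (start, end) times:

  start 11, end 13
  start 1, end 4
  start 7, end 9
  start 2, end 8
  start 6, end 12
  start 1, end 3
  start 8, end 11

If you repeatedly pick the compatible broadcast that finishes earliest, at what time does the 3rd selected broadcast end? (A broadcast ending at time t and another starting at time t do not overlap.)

Sort by end time and greedily take each interval whose start is ≥ the last chosen end.
Sorted by end: (1,3)  (1,4)  (2,8)  (7,9)  (8,11)  (6,12)  (11,13)
take (1,3); take (7,9); skip (8,11); take (11,13).
Selected: (1,3) (7,9) (11,13)

13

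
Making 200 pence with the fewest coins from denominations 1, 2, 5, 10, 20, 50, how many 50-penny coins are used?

200 = 4×50
Count of 50: 4

4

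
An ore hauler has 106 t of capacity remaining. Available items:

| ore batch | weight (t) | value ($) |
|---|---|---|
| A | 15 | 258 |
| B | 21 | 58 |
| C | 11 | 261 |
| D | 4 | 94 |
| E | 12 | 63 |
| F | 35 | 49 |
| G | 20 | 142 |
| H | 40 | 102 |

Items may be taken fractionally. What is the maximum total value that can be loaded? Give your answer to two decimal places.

Order: C (261/11=23.73) > D (94/4=23.50) > A (258/15=17.20) > G (142/20=7.10) > E (63/12=5.25) > B (58/21=2.76) > H (102/40=2.55) > F (49/35=1.40)
Fill: take C (11 @ 261) → take D (4 @ 94) → take A (15 @ 258) → take G (20 @ 142) → take E (12 @ 63) → take B (21 @ 58) → take 23/40 of H → 58.65; 106/106 used.
Total value = 934.65

934.65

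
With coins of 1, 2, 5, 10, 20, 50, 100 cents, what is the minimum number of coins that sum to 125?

Greedy: take as many of the largest coin as possible, then repeat with the remainder.
125 − 1×100→25 − 1×20→5 − 1×5→0
Total coins = 1 + 1 + 1 = 3

3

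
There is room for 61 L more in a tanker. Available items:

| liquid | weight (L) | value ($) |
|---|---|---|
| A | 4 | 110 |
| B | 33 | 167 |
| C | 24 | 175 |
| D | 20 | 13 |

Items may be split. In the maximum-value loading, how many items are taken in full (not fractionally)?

3

Ratios (sorted): A 27.50, C 7.29, B 5.06, D 0.65
take A (4 @ 110); take C (24 @ 175); take B (33 @ 167). Capacity used 61/61.
3 item(s) taken whole.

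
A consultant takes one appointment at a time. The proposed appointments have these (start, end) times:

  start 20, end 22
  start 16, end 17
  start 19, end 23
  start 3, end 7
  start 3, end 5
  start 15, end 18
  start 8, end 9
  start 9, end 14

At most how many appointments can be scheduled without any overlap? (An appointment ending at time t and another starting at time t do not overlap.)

Order by finish time; keep every interval that doesn't clash with the previous kept one.
Sorted by end: (3,5)  (3,7)  (8,9)  (9,14)  (16,17)  (15,18)  (20,22)  (19,23)
take (3,5); skip (3,7); take (8,9); take (9,14); take (16,17); take (20,22).
Selected 5 appointments.

5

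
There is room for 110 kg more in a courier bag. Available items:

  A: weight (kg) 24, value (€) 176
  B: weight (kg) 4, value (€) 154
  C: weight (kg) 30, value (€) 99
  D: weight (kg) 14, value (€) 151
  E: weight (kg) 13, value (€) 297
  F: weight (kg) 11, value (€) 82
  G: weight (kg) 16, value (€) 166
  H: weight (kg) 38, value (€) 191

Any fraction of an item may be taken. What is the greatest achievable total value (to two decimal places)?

Greedy by value/weight ratio, highest first.
Order: B (154/4=38.50) > E (297/13=22.85) > D (151/14=10.79) > G (166/16=10.38) > F (82/11=7.45) > A (176/24=7.33) > H (191/38=5.03) > C (99/30=3.30)
Fill: take B (4 @ 154) → take E (13 @ 297) → take D (14 @ 151) → take G (16 @ 166) → take F (11 @ 82) → take A (24 @ 176) → take 28/38 of H → 140.74; 110/110 used.
Total value = 1166.74

1166.74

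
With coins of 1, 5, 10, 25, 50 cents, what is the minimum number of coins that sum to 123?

Greedy: take as many of the largest coin as possible, then repeat with the remainder.
123 = 2×50 + 2×10 + 3×1
Total coins = 2 + 2 + 3 = 7

7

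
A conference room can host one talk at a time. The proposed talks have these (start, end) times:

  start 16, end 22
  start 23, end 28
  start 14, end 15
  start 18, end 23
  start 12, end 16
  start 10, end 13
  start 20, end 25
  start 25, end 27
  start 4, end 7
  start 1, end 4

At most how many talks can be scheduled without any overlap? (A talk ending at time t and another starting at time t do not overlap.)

Sorted by end: (1,4)  (4,7)  (10,13)  (14,15)  (12,16)  (16,22)  (18,23)  (20,25)  (25,27)  (23,28)
take (1,4); take (4,7); take (10,13); take (14,15); take (16,22); skip (18,23); skip (20,25); take (25,27); skip (23,28).
Selected 6 talks.

6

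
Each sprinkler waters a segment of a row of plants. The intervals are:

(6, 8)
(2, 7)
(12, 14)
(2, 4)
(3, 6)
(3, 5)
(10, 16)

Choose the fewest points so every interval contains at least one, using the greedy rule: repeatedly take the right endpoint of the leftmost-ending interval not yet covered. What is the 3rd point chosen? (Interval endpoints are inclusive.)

14

Process intervals by earliest right end; each time one isn't hit yet, stab at its right endpoint.
Sorted: [2,4] [3,5] [3,6] [2,7] [6,8] [12,14] [10,16]
{[2,4],[3,5],[3,6],[2,7]} hit by 4; {[6,8]} hit by 8; {[12,14],[10,16]} hit by 14.
Points: 4, 8, 14 (3 total).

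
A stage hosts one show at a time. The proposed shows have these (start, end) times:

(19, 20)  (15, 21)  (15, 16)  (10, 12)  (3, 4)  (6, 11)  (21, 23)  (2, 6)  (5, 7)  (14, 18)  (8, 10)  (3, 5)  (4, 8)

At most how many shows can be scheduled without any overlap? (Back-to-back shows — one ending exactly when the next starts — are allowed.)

7

Sort by end time and greedily take each interval whose start is ≥ the last chosen end.
By end time: (3,4), (3,5), (2,6), (5,7), (4,8), (8,10), (6,11), (10,12), (15,16), (14,18), (19,20), (15,21), (21,23).
Pick (3,4); next start ≥ 4 → (5,7); next start ≥ 7 → (8,10); next start ≥ 10 → (10,12); next start ≥ 12 → (15,16); next start ≥ 16 → (19,20); next start ≥ 20 → (21,23).
Selected 7 shows.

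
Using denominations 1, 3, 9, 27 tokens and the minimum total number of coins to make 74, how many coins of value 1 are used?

Greedy: take as many of the largest coin as possible, then repeat with the remainder.
74 − 2×27→20 − 2×9→2 − 2×1→0
Count of 1: 2

2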